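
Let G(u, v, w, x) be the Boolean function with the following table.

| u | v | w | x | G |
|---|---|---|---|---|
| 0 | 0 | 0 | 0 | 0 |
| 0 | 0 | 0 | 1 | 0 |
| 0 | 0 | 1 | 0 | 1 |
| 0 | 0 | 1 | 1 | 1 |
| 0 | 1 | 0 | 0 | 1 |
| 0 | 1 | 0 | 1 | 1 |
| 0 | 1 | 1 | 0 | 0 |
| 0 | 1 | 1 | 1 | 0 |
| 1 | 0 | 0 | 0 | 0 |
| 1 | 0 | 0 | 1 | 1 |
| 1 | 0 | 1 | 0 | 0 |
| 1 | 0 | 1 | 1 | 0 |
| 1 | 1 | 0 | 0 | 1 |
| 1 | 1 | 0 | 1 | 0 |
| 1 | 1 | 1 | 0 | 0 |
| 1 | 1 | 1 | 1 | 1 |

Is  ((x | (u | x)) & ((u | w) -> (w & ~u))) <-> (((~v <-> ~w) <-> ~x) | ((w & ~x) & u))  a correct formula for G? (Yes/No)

Yes

Evaluate ((x | (u | x)) & ((u | w) -> (w & ~u))) <-> (((~v <-> ~w) <-> ~x) | ((w & ~x) & u)) on each row and compare to G:
  u=0, v=0, w=0, x=0: formula gives 0, G = 0 ✓
  u=0, v=0, w=0, x=1: formula gives 0, G = 0 ✓
  u=0, v=0, w=1, x=0: formula gives 1, G = 1 ✓
  u=0, v=0, w=1, x=1: formula gives 1, G = 1 ✓
  … (the remaining 12 rows also agree.)
All 16 rows match — the expression computes G exactly.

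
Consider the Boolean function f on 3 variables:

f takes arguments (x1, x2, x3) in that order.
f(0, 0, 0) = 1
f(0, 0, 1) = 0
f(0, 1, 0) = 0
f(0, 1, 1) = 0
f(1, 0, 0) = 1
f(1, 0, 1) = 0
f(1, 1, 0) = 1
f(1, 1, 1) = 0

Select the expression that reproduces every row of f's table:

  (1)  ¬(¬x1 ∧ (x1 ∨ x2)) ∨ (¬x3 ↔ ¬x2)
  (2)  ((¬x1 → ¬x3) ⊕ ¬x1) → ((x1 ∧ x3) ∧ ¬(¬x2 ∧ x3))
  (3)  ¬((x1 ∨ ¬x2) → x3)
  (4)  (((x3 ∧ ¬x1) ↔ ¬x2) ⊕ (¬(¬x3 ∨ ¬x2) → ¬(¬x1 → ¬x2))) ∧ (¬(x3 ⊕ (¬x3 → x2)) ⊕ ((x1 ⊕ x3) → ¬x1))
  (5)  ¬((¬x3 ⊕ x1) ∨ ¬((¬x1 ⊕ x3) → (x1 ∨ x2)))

3

(1) disagrees with f on (0,0,1) (formula → 1, table → 0); rule it out.
(2) disagrees with f on (0,1,0) (formula → 1, table → 0); rule it out.
(4) disagrees with f on (0,0,0) (formula → 0, table → 1); rule it out.
(5) disagrees with f on (0,0,0) (formula → 0, table → 1); rule it out.
That leaves (3). Evaluating it on every row reproduces the table of f exactly.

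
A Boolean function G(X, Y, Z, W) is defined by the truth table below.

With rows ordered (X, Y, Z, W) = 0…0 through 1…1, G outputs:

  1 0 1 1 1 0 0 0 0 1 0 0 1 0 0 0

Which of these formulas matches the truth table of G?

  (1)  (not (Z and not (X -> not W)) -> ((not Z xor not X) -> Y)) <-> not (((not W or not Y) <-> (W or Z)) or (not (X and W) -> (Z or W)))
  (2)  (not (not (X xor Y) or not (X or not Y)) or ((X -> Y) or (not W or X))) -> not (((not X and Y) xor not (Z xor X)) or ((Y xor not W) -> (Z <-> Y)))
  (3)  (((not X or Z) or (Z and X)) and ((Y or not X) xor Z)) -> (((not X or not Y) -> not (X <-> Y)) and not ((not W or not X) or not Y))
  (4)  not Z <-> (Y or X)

1

(2) fails at (0,0,0,0): the formula yields 0, G is 1.
(3) fails at (0,0,0,0): the formula yields 0, G is 1.
(4) fails at (0,0,0,0): the formula yields 0, G is 1.
Only (1) survives; checking it on all 16 rows confirms it matches G.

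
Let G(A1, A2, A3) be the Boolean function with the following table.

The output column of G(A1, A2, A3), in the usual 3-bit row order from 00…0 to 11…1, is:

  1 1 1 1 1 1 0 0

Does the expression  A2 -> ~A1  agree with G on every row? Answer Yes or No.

Yes

Test each input against both G and the formula:
  A1=0, A2=0, A3=0: formula gives 1, G = 1 ✓
  A1=0, A2=0, A3=1: formula gives 1, G = 1 ✓
  A1=0, A2=1, A3=0: formula gives 1, G = 1 ✓
  A1=0, A2=1, A3=1: formula gives 1, G = 1 ✓
  A1=1, A2=0, A3=0: formula gives 1, G = 1 ✓
  … (the remaining 3 rows also agree.)
No disagreement on any input; they are logically equivalent.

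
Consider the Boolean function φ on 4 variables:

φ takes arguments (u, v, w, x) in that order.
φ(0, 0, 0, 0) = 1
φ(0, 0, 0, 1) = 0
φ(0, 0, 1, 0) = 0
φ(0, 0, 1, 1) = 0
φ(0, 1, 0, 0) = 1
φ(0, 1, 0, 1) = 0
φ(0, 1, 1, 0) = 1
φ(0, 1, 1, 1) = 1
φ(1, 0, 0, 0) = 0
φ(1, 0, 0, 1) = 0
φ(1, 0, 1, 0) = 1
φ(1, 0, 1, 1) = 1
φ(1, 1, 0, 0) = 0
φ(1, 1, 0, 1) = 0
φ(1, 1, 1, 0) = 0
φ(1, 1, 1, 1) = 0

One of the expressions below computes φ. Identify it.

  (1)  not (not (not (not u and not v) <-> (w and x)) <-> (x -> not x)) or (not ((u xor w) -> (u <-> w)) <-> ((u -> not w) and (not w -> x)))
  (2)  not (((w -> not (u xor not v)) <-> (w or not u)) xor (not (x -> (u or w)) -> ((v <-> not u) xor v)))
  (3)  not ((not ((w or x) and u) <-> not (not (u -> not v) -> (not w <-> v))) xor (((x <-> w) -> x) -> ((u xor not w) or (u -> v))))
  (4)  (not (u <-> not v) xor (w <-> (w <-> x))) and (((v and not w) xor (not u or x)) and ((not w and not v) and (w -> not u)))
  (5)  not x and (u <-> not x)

(1) disagrees with φ on (0,0,1,0) (formula → 1, table → 0); rule it out.
(3) disagrees with φ on (0,0,0,0) (formula → 0, table → 1); rule it out.
(4) disagrees with φ on (0,1,0,0) (formula → 0, table → 1); rule it out.
(5) disagrees with φ on (0,0,0,0) (formula → 0, table → 1); rule it out.
That leaves (2). Evaluating it on every row reproduces the table of φ exactly.

2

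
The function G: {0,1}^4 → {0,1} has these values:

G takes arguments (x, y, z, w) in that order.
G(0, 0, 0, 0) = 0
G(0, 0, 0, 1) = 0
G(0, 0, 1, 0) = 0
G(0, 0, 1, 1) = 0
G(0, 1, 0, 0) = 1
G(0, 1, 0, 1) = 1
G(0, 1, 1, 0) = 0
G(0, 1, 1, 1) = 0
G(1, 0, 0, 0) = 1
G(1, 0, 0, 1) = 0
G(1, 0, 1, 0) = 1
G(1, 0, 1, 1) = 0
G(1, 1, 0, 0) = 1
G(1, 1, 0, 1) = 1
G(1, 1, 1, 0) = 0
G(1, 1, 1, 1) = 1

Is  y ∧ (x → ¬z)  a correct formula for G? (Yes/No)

Evaluate y ∧ (x → ¬z) on each row and compare to G:
  x=0, y=0, z=0, w=0: formula gives 0, G = 0 ✓
  x=0, y=0, z=0, w=1: formula gives 0, G = 0 ✓
  x=0, y=0, z=1, w=0: formula gives 0, G = 0 ✓
  x=0, y=0, z=1, w=1: formula gives 0, G = 0 ✓
  …
  x=0, y=1, z=1, w=0: formula gives 1, but G = 0 ✗
Row (0,1,1,0) is a counterexample, so the formula is not equivalent to G.

No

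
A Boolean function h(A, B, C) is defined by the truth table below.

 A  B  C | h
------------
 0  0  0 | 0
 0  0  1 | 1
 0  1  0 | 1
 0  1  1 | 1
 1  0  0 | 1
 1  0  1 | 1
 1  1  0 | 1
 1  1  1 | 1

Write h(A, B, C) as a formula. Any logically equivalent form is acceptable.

h(A, B, C) = (A OR B) OR C

The output is 1 whenever at least one input is 1 — the OR of all inputs.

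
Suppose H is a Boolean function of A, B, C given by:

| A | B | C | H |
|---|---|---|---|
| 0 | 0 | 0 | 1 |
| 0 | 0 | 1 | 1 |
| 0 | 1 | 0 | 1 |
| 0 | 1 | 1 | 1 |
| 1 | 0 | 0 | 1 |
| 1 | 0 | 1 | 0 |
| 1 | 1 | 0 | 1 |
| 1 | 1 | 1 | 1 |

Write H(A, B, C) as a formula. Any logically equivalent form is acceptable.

H(A, B, C) = NOT ((A AND NOT B) AND C)

H is 0 on exactly one input, (1,0,1), whose minterm is A·¬B·C. So H is the negation of that single conjunction.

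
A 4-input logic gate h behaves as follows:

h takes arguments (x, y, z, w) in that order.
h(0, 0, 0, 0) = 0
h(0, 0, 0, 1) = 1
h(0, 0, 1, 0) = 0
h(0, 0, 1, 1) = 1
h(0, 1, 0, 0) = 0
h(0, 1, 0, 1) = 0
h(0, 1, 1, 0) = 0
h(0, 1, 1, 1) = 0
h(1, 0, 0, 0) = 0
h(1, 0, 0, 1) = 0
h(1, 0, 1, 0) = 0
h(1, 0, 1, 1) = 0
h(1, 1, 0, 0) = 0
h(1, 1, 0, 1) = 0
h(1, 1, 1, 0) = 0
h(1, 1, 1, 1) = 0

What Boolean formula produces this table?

The 1-rows are (0,0,0,1), (0,0,1,1). Each contributes one minterm — ¬x·¬y·¬z·w; ¬x·¬y·z·w — and their disjunction is a sum-of-products form of h.

h(x, y, z, w) = (((x' · y') · z') · w) + (((x' · y') · z) · w)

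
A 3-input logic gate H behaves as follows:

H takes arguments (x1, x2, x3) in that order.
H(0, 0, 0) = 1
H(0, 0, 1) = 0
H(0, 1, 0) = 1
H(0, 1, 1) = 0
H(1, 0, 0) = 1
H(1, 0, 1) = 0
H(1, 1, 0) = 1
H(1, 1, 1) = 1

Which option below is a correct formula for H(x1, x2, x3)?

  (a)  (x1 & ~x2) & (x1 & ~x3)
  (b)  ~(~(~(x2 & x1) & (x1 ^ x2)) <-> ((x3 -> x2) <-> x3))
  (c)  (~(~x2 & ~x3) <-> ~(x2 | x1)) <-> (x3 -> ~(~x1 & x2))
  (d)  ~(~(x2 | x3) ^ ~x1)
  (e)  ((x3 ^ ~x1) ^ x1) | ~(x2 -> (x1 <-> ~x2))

(a) disagrees with H on (0,0,0) (formula → 0, table → 1); rule it out.
(b) disagrees with H on (0,0,1) (formula → 1, table → 0); rule it out.
(c) disagrees with H on (0,0,0) (formula → 0, table → 1); rule it out.
(d) disagrees with H on (0,1,0) (formula → 0, table → 1); rule it out.
That leaves (e). Evaluating it on every row reproduces the table of H exactly.

e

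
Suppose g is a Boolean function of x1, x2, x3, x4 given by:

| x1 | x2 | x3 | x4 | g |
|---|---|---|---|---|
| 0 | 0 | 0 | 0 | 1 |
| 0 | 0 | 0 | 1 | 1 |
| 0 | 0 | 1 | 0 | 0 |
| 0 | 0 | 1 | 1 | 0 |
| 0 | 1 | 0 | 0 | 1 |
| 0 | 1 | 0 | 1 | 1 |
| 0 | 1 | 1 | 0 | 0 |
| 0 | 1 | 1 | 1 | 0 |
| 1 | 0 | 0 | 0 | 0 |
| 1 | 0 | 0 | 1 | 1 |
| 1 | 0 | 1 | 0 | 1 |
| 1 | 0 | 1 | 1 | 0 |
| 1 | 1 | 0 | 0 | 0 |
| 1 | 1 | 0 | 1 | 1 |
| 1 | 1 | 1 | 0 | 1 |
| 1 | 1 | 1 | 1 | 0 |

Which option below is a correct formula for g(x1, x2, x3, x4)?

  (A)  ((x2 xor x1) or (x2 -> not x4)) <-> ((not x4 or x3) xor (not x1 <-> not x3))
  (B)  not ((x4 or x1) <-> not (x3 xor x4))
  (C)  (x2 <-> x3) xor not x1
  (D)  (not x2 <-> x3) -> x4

B

(A) disagrees with g on (0,0,0,0) (formula → 0, table → 1); rule it out.
(C) disagrees with g on (0,0,0,0) (formula → 0, table → 1); rule it out.
(D) disagrees with g on (0,0,1,1) (formula → 1, table → 0); rule it out.
Only (B) survives; checking it on all 16 rows confirms it matches g.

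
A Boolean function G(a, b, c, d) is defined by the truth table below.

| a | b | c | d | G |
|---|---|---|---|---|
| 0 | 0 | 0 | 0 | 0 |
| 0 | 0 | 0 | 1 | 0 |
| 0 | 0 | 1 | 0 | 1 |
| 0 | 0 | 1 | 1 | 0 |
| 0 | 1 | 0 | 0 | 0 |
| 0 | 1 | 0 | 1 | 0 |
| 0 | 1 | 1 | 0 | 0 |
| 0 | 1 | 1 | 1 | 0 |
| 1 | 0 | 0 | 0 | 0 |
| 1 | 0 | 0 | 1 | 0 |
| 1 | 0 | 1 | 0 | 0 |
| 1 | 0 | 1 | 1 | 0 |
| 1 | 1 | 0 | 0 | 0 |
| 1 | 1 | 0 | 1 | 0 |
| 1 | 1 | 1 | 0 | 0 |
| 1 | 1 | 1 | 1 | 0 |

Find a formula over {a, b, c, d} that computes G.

G(a, b, c, d) = ((a' · b') · c) · d'

Only row (0,0,1,0) gives 1. That row's minterm ¬a·¬b·c·¬d is G directly.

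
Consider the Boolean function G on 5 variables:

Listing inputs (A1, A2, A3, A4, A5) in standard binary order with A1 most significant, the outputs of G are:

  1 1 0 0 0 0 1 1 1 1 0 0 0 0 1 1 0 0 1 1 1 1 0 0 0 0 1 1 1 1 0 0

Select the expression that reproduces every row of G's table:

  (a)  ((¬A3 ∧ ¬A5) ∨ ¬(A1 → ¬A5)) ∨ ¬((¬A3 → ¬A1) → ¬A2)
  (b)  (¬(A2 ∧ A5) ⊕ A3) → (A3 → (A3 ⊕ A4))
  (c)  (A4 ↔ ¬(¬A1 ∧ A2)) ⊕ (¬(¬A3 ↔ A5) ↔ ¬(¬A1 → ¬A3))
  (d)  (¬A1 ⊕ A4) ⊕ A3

(a) disagrees with G on (0,0,0,0,1) (formula → 0, table → 1); rule it out.
(b) disagrees with G on (0,0,0,1,0) (formula → 1, table → 0); rule it out.
(c) disagrees with G on (0,0,0,0,0) (formula → 0, table → 1); rule it out.
That leaves (d). Evaluating it on every row reproduces the table of G exactly.

d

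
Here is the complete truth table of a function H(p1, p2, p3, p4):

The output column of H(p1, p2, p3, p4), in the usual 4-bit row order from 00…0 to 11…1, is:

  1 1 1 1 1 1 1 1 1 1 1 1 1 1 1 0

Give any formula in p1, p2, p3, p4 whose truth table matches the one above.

H(p1, p2, p3, p4) = not (((p1 and p2) and p3) and p4)

The output is 0 only when every input is 1 — NAND of all inputs.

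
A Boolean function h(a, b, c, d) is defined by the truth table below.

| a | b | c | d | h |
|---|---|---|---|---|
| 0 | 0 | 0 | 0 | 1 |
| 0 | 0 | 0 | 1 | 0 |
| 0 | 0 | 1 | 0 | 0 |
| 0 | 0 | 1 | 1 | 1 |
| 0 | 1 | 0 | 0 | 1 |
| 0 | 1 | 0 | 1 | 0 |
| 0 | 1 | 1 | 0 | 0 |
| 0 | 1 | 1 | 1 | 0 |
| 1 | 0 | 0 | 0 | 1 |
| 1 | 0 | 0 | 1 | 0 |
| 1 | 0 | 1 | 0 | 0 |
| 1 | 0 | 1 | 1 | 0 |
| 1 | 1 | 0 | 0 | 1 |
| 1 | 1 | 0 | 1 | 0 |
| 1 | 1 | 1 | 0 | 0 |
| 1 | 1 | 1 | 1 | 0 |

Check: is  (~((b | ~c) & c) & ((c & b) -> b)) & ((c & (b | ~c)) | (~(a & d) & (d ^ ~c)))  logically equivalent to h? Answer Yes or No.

Yes

Test each input against both h and the formula:
  a=0, b=0, c=0, d=0: formula gives 1, h = 1 ✓
  a=0, b=0, c=0, d=1: formula gives 0, h = 0 ✓
  a=0, b=0, c=1, d=0: formula gives 0, h = 0 ✓
  a=0, b=0, c=1, d=1: formula gives 1, h = 1 ✓
  … (the remaining 12 rows also agree.)
All 16 rows match — the expression computes h exactly.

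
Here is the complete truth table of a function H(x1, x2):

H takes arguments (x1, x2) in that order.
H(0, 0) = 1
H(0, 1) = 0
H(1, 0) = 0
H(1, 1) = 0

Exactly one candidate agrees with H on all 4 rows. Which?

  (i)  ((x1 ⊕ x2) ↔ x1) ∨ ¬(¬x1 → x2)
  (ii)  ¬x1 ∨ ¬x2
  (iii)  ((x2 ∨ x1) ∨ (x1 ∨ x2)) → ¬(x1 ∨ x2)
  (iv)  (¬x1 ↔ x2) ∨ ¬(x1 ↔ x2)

iii

(i) fails at (1,0): the formula yields 1, H is 0.
(ii) fails at (0,1): the formula yields 1, H is 0.
(iv) fails at (0,0): the formula yields 0, H is 1.
(iii) is the remaining candidate, and it agrees with H on all 4 inputs.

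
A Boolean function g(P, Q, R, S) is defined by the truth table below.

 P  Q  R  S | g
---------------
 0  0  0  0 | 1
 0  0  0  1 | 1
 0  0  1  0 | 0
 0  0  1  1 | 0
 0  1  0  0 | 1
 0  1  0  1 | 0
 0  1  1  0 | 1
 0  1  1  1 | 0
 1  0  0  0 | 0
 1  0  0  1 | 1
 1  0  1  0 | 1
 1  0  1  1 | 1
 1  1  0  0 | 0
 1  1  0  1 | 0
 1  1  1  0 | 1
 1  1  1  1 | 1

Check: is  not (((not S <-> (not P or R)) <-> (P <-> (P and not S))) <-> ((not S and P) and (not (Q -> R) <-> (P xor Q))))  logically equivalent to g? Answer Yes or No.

No

Check the formula against g row by row:
  P=0, Q=0, R=0, S=0: formula gives 1, g = 1 ✓
  P=0, Q=0, R=0, S=1: formula gives 0, but g = 1 ✗
A single disagreement suffices: at (0,0,0,1) they differ, so the formula does not compute g.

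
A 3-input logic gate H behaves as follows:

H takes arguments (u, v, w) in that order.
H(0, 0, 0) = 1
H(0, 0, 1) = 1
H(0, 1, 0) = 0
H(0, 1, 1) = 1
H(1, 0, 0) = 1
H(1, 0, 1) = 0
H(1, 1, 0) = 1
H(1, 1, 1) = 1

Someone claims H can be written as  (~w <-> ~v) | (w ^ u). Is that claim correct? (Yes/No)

Yes

Evaluate (~w <-> ~v) | (w ^ u) on each row and compare to H:
  u=0, v=0, w=0: formula gives 1, H = 1 ✓
  u=0, v=0, w=1: formula gives 1, H = 1 ✓
  u=0, v=1, w=0: formula gives 0, H = 0 ✓
  u=0, v=1, w=1: formula gives 1, H = 1 ✓
  u=1, v=0, w=0: formula gives 1, H = 1 ✓
  … (the remaining 3 rows also agree.)
Every row agrees, so the formula is equivalent.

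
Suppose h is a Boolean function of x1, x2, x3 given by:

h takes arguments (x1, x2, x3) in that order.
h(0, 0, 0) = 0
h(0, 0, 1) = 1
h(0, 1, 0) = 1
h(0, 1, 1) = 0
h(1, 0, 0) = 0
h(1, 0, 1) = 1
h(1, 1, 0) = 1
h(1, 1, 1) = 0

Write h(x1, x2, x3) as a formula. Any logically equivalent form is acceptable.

h(x1, x2, x3) = ((((x1' · x2') · x3) + ((x1' · x2) · x3')) + ((x1 · x2') · x3)) + ((x1 · x2) · x3')

Collect the rows where h=1 — (0,0,1), (0,1,0), (1,0,1), (1,1,0) — and write one minterm per row: ¬x1·¬x2·x3, ¬x1·x2·¬x3, x1·¬x2·x3, x1·x2·¬x3. Their union (logical OR) reproduces the table exactly.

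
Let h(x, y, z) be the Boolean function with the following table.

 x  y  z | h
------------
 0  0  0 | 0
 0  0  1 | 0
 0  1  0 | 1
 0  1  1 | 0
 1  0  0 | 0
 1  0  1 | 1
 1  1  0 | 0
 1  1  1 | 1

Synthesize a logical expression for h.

h=1 on 3 inputs: (0,1,0), (1,0,1), (1,1,1). Reading each as a conjunction of literals (¬x·y·¬z, x·¬y·z, x·y·z) and taking the OR gives the canonical DNF.

h(x, y, z) = (((not x and y) and not z) or ((x and not y) and z)) or ((x and y) and z)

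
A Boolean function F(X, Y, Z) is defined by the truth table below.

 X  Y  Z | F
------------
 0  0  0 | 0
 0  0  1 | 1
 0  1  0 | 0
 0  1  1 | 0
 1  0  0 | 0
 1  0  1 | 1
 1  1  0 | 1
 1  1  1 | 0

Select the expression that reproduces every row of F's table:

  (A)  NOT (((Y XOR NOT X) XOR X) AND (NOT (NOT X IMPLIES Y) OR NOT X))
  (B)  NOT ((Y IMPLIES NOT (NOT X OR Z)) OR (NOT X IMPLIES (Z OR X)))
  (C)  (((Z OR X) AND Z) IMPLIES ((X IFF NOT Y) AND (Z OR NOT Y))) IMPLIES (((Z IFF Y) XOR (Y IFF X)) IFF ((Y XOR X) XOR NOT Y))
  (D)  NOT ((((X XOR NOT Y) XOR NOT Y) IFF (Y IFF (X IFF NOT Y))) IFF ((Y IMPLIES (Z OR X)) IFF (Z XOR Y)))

D

(A) disagrees with F on (0,0,1) (formula → 0, table → 1); rule it out.
(B) disagrees with F on (0,0,1) (formula → 0, table → 1); rule it out.
(C) disagrees with F on (0,1,1) (formula → 1, table → 0); rule it out.
That leaves (D). Evaluating it on every row reproduces the table of F exactly.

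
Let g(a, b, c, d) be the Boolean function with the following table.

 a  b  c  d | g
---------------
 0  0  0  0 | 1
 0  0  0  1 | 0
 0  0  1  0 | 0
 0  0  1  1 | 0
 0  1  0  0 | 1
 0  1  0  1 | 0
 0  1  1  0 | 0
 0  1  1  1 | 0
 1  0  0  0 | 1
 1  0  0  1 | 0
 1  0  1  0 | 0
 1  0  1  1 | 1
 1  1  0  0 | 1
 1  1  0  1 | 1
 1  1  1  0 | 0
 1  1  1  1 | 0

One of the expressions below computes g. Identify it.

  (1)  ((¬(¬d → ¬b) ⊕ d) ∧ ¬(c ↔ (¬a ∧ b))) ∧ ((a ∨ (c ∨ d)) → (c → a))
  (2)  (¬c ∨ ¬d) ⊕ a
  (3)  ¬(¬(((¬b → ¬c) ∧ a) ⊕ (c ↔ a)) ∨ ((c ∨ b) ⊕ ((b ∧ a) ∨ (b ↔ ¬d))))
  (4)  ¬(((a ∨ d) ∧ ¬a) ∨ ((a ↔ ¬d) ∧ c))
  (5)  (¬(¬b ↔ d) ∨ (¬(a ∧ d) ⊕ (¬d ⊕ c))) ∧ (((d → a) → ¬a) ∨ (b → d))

3

(1): at (0,0,0,0) it gives 0, but g = 1 — eliminated.
(2): at (0,0,0,1) it gives 1, but g = 0 — eliminated.
(4): at (0,0,1,0) it gives 1, but g = 0 — eliminated.
(5): at (0,0,0,1) it gives 1, but g = 0 — eliminated.
(3) is the remaining candidate, and it agrees with g on all 16 inputs.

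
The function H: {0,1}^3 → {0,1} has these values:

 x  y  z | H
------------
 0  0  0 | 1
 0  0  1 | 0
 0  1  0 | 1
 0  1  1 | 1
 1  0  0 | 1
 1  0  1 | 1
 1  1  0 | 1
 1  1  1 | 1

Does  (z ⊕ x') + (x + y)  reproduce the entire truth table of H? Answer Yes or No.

Evaluate (z ⊕ x') + (x + y) on each row and compare to H:
  x=0, y=0, z=0: formula gives 1, H = 1 ✓
  x=0, y=0, z=1: formula gives 0, H = 0 ✓
  x=0, y=1, z=0: formula gives 1, H = 1 ✓
  x=0, y=1, z=1: formula gives 1, H = 1 ✓
  x=1, y=0, z=0: formula gives 1, H = 1 ✓
  …and likewise for the remaining 3 rows.
All 8 rows match — the expression computes H exactly.

Yes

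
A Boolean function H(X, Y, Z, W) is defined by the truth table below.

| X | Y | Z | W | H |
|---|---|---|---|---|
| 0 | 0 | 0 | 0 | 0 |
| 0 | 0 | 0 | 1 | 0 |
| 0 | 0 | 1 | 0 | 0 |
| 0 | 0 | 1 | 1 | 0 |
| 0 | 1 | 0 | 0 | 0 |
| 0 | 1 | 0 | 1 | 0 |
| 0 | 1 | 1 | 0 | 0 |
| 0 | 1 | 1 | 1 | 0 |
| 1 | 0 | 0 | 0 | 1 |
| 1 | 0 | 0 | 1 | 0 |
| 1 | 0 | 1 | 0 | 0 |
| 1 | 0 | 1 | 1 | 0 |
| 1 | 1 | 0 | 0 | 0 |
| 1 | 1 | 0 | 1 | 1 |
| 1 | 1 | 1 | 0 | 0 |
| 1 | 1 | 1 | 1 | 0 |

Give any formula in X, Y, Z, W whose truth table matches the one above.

Collect the rows where H=1 — (1,0,0,0), (1,1,0,1) — and write one minterm per row: X·¬Y·¬Z·¬W, X·Y·¬Z·W. Their union (logical OR) reproduces the table exactly.

H(X, Y, Z, W) = (((X ∧ ¬Y) ∧ ¬Z) ∧ ¬W) ∨ (((X ∧ Y) ∧ ¬Z) ∧ W)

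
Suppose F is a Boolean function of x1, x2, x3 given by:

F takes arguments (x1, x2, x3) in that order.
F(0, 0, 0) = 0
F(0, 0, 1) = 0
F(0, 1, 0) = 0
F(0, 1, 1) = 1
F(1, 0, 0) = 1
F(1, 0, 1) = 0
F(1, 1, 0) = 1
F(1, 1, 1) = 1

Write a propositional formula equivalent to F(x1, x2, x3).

The 1-rows are (0,1,1), (1,0,0), (1,1,0), (1,1,1). Each contributes one minterm — ¬x1·x2·x3; x1·¬x2·¬x3; x1·x2·¬x3; x1·x2·x3 — and their disjunction is a sum-of-products form of F.

F(x1, x2, x3) = ((((¬x1 ∧ x2) ∧ x3) ∨ ((x1 ∧ ¬x2) ∧ ¬x3)) ∨ ((x1 ∧ x2) ∧ ¬x3)) ∨ ((x1 ∧ x2) ∧ x3)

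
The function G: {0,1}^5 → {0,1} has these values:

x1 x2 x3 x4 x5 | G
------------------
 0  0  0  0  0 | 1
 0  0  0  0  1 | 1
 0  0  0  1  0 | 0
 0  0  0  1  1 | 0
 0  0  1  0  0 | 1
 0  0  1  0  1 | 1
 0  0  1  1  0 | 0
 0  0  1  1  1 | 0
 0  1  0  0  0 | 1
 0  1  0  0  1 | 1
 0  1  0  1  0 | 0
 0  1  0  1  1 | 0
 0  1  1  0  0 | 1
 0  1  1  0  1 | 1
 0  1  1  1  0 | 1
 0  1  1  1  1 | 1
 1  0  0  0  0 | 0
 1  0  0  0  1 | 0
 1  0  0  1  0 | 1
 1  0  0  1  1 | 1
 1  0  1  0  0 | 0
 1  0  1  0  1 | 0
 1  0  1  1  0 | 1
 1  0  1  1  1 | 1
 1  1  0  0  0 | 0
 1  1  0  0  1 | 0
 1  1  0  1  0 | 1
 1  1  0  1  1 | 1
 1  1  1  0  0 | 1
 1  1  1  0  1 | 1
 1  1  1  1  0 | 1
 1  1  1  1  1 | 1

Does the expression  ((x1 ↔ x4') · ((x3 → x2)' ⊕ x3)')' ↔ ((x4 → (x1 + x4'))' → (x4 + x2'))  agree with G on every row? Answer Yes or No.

Test each input against both G and the formula:
  x1=0, x2=0, x3=0, x4=0, x5=0: formula gives 1, G = 1 ✓
  x1=0, x2=0, x3=0, x4=0, x5=1: formula gives 1, G = 1 ✓
  x1=0, x2=0, x3=0, x4=1, x5=0: formula gives 0, G = 0 ✓
  x1=0, x2=0, x3=0, x4=1, x5=1: formula gives 0, G = 0 ✓
  …and likewise for the remaining 28 rows.
Every row agrees, so the formula is equivalent.

Yes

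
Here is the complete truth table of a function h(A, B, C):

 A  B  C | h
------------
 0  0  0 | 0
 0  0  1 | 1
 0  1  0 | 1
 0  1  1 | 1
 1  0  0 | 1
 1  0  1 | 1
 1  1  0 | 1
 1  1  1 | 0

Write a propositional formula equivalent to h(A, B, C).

The 0-rows are (0,0,0), (1,1,1). Take each as a conjunction (¬A·¬B·¬C, A·B·C), form their disjunction, and complement — that gives a formula that is 1 everywhere h is.

h(A, B, C) = ~(((~A & ~B) & ~C) | ((A & B) & C))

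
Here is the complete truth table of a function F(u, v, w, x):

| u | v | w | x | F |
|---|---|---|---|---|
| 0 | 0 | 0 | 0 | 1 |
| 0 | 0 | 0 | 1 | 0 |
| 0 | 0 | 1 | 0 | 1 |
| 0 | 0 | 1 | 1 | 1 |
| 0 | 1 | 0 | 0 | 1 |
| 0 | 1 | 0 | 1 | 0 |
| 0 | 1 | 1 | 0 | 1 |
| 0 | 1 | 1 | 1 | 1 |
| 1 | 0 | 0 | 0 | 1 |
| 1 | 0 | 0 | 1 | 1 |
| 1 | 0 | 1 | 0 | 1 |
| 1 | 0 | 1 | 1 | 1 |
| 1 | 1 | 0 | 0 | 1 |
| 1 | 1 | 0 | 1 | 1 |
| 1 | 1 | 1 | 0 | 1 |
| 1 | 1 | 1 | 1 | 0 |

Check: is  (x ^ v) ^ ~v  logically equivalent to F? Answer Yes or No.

Evaluate (x ^ v) ^ ~v on each row and compare to F:
  u=0, v=0, w=0, x=0: formula gives 1, F = 1 ✓
  u=0, v=0, w=0, x=1: formula gives 0, F = 0 ✓
  u=0, v=0, w=1, x=0: formula gives 1, F = 1 ✓
  u=0, v=0, w=1, x=1: formula gives 0, but F = 1 ✗
A single disagreement suffices: at (0,0,1,1) they differ, so the formula does not compute F.

No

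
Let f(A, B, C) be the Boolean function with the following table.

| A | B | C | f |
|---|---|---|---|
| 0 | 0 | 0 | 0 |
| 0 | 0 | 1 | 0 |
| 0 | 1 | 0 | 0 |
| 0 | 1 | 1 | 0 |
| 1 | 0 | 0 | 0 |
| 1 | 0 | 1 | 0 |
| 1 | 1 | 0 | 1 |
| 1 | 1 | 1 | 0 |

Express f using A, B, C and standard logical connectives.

f(A, B, C) = (A ∧ B) ∧ ¬C

f is 1 on exactly one input, (1,1,0), whose minterm is A·B·¬C. So f is just that conjunction.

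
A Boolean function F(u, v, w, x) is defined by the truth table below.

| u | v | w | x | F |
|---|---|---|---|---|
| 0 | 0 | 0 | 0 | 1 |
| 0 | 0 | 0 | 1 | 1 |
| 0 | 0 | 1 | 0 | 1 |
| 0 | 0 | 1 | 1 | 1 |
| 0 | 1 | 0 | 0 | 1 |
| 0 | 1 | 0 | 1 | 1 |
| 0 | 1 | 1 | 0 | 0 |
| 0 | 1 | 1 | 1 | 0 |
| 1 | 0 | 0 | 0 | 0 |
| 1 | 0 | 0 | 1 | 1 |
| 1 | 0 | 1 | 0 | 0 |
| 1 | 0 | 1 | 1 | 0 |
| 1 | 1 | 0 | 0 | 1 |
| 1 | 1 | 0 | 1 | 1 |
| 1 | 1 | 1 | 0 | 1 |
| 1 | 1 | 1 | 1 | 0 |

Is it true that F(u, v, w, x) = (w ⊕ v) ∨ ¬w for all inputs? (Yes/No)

Check the formula against F row by row:
  u=0, v=0, w=0, x=0: formula gives 1, F = 1 ✓
  u=0, v=0, w=0, x=1: formula gives 1, F = 1 ✓
  u=0, v=0, w=1, x=0: formula gives 1, F = 1 ✓
  u=0, v=0, w=1, x=1: formula gives 1, F = 1 ✓
  …
  u=1, v=0, w=0, x=0: formula gives 1, but F = 0 ✗
Since they disagree at (1,0,0,0), the expression is not a correct formula for F.

No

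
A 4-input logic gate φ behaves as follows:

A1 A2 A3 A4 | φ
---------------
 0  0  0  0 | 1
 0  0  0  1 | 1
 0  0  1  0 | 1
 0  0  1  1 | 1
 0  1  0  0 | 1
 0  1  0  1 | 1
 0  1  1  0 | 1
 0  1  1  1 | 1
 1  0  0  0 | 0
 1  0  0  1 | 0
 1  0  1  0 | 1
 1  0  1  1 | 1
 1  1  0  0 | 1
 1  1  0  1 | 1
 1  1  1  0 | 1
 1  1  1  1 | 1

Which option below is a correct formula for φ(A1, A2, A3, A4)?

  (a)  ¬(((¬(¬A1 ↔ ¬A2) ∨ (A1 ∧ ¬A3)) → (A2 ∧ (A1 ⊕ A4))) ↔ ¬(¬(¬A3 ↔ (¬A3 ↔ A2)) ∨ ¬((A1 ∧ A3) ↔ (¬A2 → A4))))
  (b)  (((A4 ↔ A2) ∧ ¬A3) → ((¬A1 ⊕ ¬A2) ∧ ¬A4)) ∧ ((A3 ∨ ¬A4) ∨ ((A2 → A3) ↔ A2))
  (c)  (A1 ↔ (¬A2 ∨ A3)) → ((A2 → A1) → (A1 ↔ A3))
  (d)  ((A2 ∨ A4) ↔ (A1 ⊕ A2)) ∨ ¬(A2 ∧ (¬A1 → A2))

c

(a): at (0,1,0,0) it gives 0, but φ = 1 — eliminated.
(b): at (0,0,0,0) it gives 0, but φ = 1 — eliminated.
(d): at (1,0,0,0) it gives 1, but φ = 0 — eliminated.
That leaves (c). Evaluating it on every row reproduces the table of φ exactly.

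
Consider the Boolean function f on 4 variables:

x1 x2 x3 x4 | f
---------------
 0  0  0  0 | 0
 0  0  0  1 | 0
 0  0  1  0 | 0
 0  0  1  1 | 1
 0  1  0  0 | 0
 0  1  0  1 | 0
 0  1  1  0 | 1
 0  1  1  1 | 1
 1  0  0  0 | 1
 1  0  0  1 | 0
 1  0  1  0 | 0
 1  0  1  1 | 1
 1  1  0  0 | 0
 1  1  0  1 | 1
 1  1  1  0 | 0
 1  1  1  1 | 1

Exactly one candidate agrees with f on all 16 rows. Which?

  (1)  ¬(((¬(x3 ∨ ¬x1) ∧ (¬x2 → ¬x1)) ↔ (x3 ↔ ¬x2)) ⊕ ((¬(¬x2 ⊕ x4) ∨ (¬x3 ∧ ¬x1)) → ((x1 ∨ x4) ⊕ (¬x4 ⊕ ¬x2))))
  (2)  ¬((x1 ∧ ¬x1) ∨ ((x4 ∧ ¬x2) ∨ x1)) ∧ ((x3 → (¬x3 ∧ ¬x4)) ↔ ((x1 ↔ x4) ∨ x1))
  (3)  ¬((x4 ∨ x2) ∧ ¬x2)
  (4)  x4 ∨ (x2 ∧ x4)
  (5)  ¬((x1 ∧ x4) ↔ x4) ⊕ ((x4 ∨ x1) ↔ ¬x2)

1

(2) fails at (0,0,0,0): the formula yields 1, f is 0.
(3) fails at (0,0,0,0): the formula yields 1, f is 0.
(4) fails at (0,0,0,1): the formula yields 1, f is 0.
(5) fails at (0,0,1,1): the formula yields 0, f is 1.
That leaves (1). Evaluating it on every row reproduces the table of f exactly.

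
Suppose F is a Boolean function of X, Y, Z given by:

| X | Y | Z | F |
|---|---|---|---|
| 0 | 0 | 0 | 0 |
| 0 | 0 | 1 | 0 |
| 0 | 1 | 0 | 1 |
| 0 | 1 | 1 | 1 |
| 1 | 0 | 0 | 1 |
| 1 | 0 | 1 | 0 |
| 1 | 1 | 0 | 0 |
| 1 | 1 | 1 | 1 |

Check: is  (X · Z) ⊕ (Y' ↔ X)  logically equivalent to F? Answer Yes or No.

Yes

Test each input against both F and the formula:
  X=0, Y=0, Z=0: formula gives 0, F = 0 ✓
  X=0, Y=0, Z=1: formula gives 0, F = 0 ✓
  X=0, Y=1, Z=0: formula gives 1, F = 1 ✓
  X=0, Y=1, Z=1: formula gives 1, F = 1 ✓
  X=1, Y=0, Z=0: formula gives 1, F = 1 ✓
  …and likewise for the remaining 3 rows.
Every row agrees, so the formula is equivalent.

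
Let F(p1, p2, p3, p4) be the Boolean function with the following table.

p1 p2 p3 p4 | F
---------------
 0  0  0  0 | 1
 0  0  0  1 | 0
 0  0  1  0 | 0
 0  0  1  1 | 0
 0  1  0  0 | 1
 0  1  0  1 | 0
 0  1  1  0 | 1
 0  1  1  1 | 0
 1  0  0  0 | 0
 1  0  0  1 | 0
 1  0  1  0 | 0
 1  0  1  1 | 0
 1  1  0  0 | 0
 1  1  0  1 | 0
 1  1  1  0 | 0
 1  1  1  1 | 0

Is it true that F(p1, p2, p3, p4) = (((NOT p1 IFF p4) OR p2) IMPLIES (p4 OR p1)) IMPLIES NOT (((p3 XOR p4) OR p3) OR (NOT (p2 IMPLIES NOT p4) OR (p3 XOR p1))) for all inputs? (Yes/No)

Test each input against both F and the formula:
  p1=0, p2=0, p3=0, p4=0: formula gives 1, F = 1 ✓
  p1=0, p2=0, p3=0, p4=1: formula gives 0, F = 0 ✓
  p1=0, p2=0, p3=1, p4=0: formula gives 0, F = 0 ✓
  p1=0, p2=0, p3=1, p4=1: formula gives 0, F = 0 ✓
  … (the remaining 12 rows also agree.)
No disagreement on any input; they are logically equivalent.

Yes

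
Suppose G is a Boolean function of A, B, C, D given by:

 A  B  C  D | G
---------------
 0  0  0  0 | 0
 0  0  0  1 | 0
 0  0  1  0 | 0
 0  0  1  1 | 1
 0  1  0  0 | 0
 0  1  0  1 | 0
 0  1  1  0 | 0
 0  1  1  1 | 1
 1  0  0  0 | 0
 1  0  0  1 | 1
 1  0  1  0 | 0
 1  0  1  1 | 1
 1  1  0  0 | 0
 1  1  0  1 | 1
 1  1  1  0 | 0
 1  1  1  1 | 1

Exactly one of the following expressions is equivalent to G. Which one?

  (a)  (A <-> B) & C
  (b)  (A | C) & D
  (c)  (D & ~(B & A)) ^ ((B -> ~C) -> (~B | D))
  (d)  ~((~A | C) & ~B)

b

(a) disagrees with G on (0,0,1,0) (formula → 1, table → 0); rule it out.
(c) disagrees with G on (0,0,0,0) (formula → 1, table → 0); rule it out.
(d) disagrees with G on (0,0,1,1) (formula → 0, table → 1); rule it out.
That leaves (b). Evaluating it on every row reproduces the table of G exactly.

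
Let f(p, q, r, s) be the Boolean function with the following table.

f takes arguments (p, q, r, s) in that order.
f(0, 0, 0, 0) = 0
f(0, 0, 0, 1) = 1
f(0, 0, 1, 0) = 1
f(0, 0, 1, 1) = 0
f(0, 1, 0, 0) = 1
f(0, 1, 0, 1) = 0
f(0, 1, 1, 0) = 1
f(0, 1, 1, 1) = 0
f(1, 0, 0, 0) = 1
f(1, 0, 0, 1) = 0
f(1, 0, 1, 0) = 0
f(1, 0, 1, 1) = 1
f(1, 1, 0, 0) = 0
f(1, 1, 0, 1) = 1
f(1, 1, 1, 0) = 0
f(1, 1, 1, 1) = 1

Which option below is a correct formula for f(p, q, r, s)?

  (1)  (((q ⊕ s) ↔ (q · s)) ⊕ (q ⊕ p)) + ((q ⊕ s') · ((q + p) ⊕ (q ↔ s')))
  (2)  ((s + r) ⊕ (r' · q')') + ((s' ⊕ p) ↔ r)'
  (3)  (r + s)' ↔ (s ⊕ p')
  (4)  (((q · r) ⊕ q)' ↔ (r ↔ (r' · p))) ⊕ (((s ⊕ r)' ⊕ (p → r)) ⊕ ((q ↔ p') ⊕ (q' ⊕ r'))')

4

(1) disagrees with f on (0,0,0,0) (formula → 1, table → 0); rule it out.
(2) disagrees with f on (0,0,0,0) (formula → 1, table → 0); rule it out.
(3) disagrees with f on (0,0,0,0) (formula → 1, table → 0); rule it out.
Only (4) survives; checking it on all 16 rows confirms it matches f.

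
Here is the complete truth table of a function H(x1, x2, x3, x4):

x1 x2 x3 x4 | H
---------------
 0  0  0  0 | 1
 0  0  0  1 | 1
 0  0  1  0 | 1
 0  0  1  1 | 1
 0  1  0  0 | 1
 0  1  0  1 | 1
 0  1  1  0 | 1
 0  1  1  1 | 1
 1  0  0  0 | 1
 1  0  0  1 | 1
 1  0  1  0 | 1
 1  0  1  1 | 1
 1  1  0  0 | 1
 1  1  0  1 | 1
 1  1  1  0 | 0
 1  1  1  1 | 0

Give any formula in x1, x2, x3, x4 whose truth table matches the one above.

H is 0 on only 2 rows — (1,1,1,0), (1,1,1,1). Writing each as a minterm (x1·x2·x3·¬x4, x1·x2·x3·x4) and OR-ing them characterizes exactly where H=0, so H is the negation of that disjunction.

H(x1, x2, x3, x4) = ((((x1 · x2) · x3) · x4') + (((x1 · x2) · x3) · x4))'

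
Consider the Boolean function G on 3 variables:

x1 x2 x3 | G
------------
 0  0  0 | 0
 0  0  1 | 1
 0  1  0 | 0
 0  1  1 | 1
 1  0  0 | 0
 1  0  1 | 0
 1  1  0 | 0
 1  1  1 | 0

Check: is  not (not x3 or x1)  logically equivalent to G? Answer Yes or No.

Evaluate not (not x3 or x1) on each row and compare to G:
  x1=0, x2=0, x3=0: formula gives 0, G = 0 ✓
  x1=0, x2=0, x3=1: formula gives 1, G = 1 ✓
  x1=0, x2=1, x3=0: formula gives 0, G = 0 ✓
  x1=0, x2=1, x3=1: formula gives 1, G = 1 ✓
  x1=1, x2=0, x3=0: formula gives 0, G = 0 ✓
  …and likewise for the remaining 3 rows.
All 8 rows match — the expression computes G exactly.

Yes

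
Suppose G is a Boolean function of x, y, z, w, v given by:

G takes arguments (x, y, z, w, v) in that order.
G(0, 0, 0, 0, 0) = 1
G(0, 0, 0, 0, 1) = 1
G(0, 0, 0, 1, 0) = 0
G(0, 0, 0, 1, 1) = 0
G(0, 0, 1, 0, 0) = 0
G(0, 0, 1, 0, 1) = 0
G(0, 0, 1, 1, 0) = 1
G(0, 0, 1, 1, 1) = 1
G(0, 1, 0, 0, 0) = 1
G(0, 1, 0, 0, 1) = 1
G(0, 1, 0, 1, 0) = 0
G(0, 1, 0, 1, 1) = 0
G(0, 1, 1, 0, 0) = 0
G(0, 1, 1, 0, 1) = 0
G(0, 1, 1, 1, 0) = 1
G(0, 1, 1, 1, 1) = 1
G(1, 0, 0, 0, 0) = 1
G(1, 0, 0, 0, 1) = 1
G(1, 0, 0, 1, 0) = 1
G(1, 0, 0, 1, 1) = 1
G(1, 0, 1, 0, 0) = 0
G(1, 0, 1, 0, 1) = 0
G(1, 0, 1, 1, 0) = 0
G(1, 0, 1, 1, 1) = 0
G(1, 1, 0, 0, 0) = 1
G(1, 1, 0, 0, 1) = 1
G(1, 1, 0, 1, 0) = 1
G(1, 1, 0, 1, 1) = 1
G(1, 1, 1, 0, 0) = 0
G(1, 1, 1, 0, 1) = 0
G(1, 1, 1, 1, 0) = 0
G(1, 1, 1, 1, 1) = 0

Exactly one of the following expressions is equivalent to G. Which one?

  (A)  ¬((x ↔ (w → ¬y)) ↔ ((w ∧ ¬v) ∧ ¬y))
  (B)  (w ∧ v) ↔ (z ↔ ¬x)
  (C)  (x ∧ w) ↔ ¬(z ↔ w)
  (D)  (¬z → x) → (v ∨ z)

C

(A) fails at (0,0,0,0,0): the formula yields 0, G is 1.
(B) fails at (0,0,0,1,0): the formula yields 1, G is 0.
(D) fails at (0,0,0,1,0): the formula yields 1, G is 0.
That leaves (C). Evaluating it on every row reproduces the table of G exactly.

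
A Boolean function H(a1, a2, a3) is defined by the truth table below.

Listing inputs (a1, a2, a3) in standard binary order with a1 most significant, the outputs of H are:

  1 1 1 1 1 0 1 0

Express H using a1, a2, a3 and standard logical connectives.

H is 0 on only 2 rows — (1,0,1), (1,1,1). Writing each as a minterm (a1·¬a2·a3, a1·a2·a3) and OR-ing them characterizes exactly where H=0, so H is the negation of that disjunction.

H(a1, a2, a3) = NOT (((a1 AND NOT a2) AND a3) OR ((a1 AND a2) AND a3))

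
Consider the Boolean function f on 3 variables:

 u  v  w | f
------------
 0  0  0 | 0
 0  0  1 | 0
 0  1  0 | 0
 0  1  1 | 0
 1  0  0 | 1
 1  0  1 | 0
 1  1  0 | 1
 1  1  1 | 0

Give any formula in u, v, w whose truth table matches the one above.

f=1 on 2 inputs: (1,0,0), (1,1,0). Reading each as a conjunction of literals (u·¬v·¬w, u·v·¬w) and taking the OR gives the canonical DNF.

f(u, v, w) = ((u ∧ ¬v) ∧ ¬w) ∨ ((u ∧ v) ∧ ¬w)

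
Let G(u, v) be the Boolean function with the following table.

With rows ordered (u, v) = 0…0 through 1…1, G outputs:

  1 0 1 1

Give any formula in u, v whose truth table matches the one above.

G is 0 on exactly one input, (0,1), whose minterm is ¬u·v. So G is the negation of that single conjunction.

G(u, v) = (u' · v)'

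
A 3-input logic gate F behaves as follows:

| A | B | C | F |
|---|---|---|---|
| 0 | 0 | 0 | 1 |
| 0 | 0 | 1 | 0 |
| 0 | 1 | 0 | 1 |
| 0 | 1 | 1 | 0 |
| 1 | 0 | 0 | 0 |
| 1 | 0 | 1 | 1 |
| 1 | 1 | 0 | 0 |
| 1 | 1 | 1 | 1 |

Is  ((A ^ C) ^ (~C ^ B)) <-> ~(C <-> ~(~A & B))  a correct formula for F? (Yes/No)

No

Test each input against both F and the formula:
  A=0, B=0, C=0: formula gives 1, F = 1 ✓
  A=0, B=0, C=1: formula gives 0, F = 0 ✓
  A=0, B=1, C=0: formula gives 1, F = 1 ✓
  A=0, B=1, C=1: formula gives 0, F = 0 ✓
  A=1, B=0, C=0: formula gives 0, F = 0 ✓
  …
  A=1, B=1, C=0: formula gives 1, but F = 0 ✗
A single disagreement suffices: at (1,1,0) they differ, so the formula does not compute F.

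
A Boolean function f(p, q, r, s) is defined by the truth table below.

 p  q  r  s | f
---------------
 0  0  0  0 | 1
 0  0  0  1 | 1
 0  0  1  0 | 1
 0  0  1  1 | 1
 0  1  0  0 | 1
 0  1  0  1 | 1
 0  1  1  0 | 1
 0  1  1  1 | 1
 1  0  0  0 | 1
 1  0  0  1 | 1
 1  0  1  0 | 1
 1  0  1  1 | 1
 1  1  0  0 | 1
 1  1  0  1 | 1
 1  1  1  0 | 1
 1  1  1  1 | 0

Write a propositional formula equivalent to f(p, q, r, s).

The output is 0 only when every input is 1 — NAND of all inputs.

f(p, q, r, s) = ~(((p & q) & r) & s)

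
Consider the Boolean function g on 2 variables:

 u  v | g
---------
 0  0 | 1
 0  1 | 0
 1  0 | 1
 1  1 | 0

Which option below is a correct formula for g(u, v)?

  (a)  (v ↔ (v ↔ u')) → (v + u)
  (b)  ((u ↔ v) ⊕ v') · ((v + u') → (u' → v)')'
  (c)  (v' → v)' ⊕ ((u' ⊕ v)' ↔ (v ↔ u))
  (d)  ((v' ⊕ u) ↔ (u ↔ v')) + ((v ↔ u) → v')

c

(a) disagrees with g on (0,0) (formula → 0, table → 1); rule it out.
(b) disagrees with g on (0,0) (formula → 0, table → 1); rule it out.
(d) disagrees with g on (0,1) (formula → 1, table → 0); rule it out.
Only (c) survives; checking it on all 4 rows confirms it matches g.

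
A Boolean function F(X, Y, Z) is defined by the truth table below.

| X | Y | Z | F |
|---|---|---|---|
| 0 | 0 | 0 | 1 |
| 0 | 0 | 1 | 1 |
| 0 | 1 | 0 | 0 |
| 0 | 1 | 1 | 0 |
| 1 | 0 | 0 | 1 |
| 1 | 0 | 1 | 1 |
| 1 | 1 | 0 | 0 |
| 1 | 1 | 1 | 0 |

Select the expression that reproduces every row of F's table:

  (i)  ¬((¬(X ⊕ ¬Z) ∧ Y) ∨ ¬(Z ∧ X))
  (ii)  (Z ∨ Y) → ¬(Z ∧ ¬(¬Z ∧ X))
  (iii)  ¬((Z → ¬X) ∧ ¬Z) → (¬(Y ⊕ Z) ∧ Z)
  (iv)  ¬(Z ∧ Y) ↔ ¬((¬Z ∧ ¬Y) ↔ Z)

(i) fails at (0,0,0): the formula yields 0, F is 1.
(ii) fails at (0,0,1): the formula yields 0, F is 1.
(iii) fails at (0,0,1): the formula yields 0, F is 1.
(iv) is the remaining candidate, and it agrees with F on all 8 inputs.

iv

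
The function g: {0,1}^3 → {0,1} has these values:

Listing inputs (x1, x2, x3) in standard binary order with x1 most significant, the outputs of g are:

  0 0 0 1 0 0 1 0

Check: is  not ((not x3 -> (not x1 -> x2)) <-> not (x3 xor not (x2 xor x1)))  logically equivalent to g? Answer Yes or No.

Test each input against both g and the formula:
  x1=0, x2=0, x3=0: formula gives 0, g = 0 ✓
  x1=0, x2=0, x3=1: formula gives 0, g = 0 ✓
  x1=0, x2=1, x3=0: formula gives 0, g = 0 ✓
  x1=0, x2=1, x3=1: formula gives 1, g = 1 ✓
  x1=1, x2=0, x3=0: formula gives 0, g = 0 ✓
  x1=1, x2=0, x3=1: formula gives 1, but g = 0 ✗
Since they disagree at (1,0,1), the expression is not a correct formula for g.

No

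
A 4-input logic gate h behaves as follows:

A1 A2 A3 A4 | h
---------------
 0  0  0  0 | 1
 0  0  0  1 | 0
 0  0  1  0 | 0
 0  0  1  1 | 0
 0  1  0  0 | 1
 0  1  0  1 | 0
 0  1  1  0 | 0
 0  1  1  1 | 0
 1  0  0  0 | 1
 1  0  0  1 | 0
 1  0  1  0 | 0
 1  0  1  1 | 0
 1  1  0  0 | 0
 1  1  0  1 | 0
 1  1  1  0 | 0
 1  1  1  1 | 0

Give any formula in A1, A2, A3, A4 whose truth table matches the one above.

Collect the rows where h=1 — (0,0,0,0), (0,1,0,0), (1,0,0,0) — and write one minterm per row: ¬A1·¬A2·¬A3·¬A4, ¬A1·A2·¬A3·¬A4, A1·¬A2·¬A3·¬A4. Their union (logical OR) reproduces the table exactly.

h(A1, A2, A3, A4) = ((((A1' · A2') · A3') · A4') + (((A1' · A2) · A3') · A4')) + (((A1 · A2') · A3') · A4')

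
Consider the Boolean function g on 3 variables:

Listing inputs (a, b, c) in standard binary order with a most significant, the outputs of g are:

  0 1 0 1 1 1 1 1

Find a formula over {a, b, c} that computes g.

The 0-rows are (0,0,0), (0,1,0). Take each as a conjunction (¬a·¬b·¬c, ¬a·b·¬c), form their disjunction, and complement — that gives a formula that is 1 everywhere g is.

g(a, b, c) = NOT (((NOT a AND NOT b) AND NOT c) OR ((NOT a AND b) AND NOT c))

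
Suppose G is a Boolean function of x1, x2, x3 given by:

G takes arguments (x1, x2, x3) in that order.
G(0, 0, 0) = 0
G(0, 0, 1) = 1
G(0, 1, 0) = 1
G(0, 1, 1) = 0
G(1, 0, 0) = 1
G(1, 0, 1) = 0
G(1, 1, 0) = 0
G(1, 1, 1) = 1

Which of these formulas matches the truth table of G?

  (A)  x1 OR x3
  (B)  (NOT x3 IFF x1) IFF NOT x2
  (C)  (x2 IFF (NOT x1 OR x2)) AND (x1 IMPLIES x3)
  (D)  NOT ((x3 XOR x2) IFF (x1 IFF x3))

(A) disagrees with G on (0,1,0) (formula → 0, table → 1); rule it out.
(C) disagrees with G on (0,0,1) (formula → 0, table → 1); rule it out.
(D) disagrees with G on (0,0,0) (formula → 1, table → 0); rule it out.
That leaves (B). Evaluating it on every row reproduces the table of G exactly.

B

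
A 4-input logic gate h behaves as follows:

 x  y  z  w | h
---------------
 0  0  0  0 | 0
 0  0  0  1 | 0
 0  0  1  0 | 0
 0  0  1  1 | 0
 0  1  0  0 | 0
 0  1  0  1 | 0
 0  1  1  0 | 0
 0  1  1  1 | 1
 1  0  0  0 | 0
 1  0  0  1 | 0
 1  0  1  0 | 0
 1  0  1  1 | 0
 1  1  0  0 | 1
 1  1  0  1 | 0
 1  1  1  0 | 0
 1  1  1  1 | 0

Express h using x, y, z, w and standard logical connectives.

h(x, y, z, w) = (((x' · y) · z) · w) + (((x · y) · z') · w')

h=1 on 2 inputs: (0,1,1,1), (1,1,0,0). Reading each as a conjunction of literals (¬x·y·z·w, x·y·¬z·¬w) and taking the OR gives the canonical DNF.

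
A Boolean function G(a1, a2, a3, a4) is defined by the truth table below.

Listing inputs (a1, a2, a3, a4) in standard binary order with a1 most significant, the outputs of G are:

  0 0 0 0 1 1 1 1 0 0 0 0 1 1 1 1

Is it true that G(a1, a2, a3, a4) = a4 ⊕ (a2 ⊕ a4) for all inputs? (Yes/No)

Test each input against both G and the formula:
  a1=0, a2=0, a3=0, a4=0: formula gives 0, G = 0 ✓
  a1=0, a2=0, a3=0, a4=1: formula gives 0, G = 0 ✓
  a1=0, a2=0, a3=1, a4=0: formula gives 0, G = 0 ✓
  a1=0, a2=0, a3=1, a4=1: formula gives 0, G = 0 ✓
  … (the remaining 12 rows also agree.)
All 16 rows match — the expression computes G exactly.

Yes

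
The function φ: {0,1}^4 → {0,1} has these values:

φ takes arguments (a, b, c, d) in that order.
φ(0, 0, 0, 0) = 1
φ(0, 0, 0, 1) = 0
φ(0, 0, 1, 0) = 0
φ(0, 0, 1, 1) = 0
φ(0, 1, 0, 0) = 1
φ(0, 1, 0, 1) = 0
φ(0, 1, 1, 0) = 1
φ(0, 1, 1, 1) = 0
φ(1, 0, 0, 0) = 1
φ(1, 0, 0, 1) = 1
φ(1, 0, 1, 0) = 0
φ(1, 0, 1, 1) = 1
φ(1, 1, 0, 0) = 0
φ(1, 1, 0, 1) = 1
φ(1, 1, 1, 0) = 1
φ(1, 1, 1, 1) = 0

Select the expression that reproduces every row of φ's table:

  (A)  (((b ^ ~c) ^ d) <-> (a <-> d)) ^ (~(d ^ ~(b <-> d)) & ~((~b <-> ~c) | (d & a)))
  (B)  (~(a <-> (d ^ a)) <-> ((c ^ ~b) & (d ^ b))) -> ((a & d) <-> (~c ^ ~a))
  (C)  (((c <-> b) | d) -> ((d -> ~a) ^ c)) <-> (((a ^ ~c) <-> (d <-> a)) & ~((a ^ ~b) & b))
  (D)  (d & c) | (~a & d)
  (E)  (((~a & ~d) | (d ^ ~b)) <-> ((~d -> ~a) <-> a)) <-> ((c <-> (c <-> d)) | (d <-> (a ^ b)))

C

(A) fails at (0,0,0,1): the formula yields 1, φ is 0.
(B) fails at (0,0,0,1): the formula yields 1, φ is 0.
(D) fails at (0,0,0,0): the formula yields 0, φ is 1.
(E) fails at (0,0,0,0): the formula yields 0, φ is 1.
(C) is the remaining candidate, and it agrees with φ on all 16 inputs.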